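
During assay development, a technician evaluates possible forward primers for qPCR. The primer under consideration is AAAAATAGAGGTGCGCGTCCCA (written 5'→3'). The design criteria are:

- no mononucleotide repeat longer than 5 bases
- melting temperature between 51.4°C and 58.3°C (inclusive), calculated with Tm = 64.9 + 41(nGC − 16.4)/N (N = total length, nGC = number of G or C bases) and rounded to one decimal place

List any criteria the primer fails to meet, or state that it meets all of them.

Base counts: A=8, T=3, G=6, C=5 (length 22).
homopolymer run: longest run = 5 ✓
Tm: Tm = 64.9 + 41·(11 − 16.4)/22 = 54.8°C ✓

Meets all criteria.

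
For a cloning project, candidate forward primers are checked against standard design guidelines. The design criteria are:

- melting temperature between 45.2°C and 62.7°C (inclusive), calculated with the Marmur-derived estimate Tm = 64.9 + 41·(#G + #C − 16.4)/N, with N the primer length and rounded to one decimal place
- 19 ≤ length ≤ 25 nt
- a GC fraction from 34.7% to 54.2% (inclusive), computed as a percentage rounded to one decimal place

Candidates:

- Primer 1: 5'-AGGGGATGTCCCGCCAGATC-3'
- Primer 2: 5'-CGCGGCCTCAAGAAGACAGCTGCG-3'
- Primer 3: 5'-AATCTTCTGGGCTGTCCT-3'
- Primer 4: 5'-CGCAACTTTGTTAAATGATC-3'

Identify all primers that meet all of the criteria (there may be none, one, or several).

Primer 1 (20 nt, A=4 T=3 G=7 C=6): Tm = 64.9 + 41·(13 − 16.4)/20 = 57.9°C ✓; length 20 ✓; GC 13/20 = 65.0%, outside 34.7–54.2% ✗ — fails.
Primer 2 (24 nt, A=6 T=2 G=8 C=8): Tm = 64.9 + 41·(16 − 16.4)/24 = 64.2°C, outside 45.2–62.7°C ✗; length 24 ✓; GC 16/24 = 66.7%, outside 34.7–54.2% ✗ — fails.
Primer 3 (18 nt, A=2 T=7 G=4 C=5): Tm = 64.9 + 41·(9 − 16.4)/18 = 48.0°C ✓; length 18, outside 19–25 ✗; GC 9/18 = 50.0% ✓ — fails.
Primer 4 (20 nt, A=6 T=7 G=3 C=4): Tm = 64.9 + 41·(7 − 16.4)/20 = 45.6°C ✓; length 20 ✓; GC 7/20 = 35.0% ✓ — passes.

Primer 4 only.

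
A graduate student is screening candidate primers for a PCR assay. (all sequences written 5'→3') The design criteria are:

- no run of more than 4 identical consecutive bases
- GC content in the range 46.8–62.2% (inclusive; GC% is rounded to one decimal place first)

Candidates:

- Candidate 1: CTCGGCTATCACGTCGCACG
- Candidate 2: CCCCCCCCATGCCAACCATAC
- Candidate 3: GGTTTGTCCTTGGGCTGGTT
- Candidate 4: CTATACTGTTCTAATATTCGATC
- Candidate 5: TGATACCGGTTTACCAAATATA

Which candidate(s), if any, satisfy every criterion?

Candidate 3 only.

Candidate 1 (20 nt, A=3 T=4 G=5 C=8): longest run = 2 ✓; GC 13/20 = 65.0%, outside 46.8–62.2% ✗ — fails.
Candidate 2 (21 nt, A=5 T=2 G=1 C=13): longest run = 8, exceeds 4 ✗; GC 14/21 = 66.7%, outside 46.8–62.2% ✗ — fails.
Candidate 3 (20 nt, A=0 T=9 G=8 C=3): longest run = 3 ✓; GC 11/20 = 55.0% ✓ — passes.
Candidate 4 (23 nt, A=6 T=10 G=2 C=5): longest run = 2 ✓; GC 7/23 = 30.4%, outside 46.8–62.2% ✗ — fails.
Candidate 5 (22 nt, A=8 T=7 G=3 C=4): longest run = 3 ✓; GC 7/22 = 31.8%, outside 46.8–62.2% ✗ — fails.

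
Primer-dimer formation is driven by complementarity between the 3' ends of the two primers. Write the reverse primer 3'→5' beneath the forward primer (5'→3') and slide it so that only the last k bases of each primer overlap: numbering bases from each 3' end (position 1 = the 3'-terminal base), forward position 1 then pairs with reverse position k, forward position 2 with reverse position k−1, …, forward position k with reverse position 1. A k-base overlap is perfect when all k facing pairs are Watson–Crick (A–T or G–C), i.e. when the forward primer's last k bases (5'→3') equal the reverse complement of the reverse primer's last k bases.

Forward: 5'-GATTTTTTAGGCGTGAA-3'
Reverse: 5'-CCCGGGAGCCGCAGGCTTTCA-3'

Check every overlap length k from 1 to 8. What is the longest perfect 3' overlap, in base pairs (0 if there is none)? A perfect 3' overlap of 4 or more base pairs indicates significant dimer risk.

Last 8 bases (5'→3') — forward …GGCGTGAA, reverse …GGCTTTCA.
Reverse complement of the reverse primer's last 8 bases: TGAAAGCC; its first k bases are the reverse complement of the reverse primer's last k bases, so a perfect k-base overlap needs the forward primer's last k bases to equal them.
Comparing (forward last k vs required): k=1: A vs T ✗; k=2: AA vs TG ✗; k=3: GAA vs TGA ✗; k=4: TGAA vs TGAA ✓; k=5: GTGAA vs TGAAA ✗; k=6: CGTGAA vs TGAAAG ✗; k=7: GCGTGAA vs TGAAAGC ✗; k=8: GGCGTGAA vs TGAAAGCC ✗.
Only k = 4 is perfect, so the longest perfect 3' overlap is 4.

Longest perfect overlap: 4 complementary base pairs; significant dimer risk (threshold 4).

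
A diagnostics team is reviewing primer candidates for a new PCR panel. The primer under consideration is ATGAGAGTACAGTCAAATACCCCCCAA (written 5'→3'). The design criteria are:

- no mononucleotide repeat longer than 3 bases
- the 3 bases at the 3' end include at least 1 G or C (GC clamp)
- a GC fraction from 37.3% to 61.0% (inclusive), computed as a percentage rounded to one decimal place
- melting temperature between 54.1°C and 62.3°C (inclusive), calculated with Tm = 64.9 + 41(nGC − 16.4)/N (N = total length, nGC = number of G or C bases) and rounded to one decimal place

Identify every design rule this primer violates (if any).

Base counts: A=11, T=4, G=4, C=8 (length 27).
homopolymer run: longest run = 6, exceeds 3 ✗
GC clamp: 3' end CAA has 1 G/C ✓
GC content: GC 12/27 = 44.4% ✓
Tm: Tm = 64.9 + 41·(12 − 16.4)/27 = 58.2°C ✓

Fails: homopolymer run.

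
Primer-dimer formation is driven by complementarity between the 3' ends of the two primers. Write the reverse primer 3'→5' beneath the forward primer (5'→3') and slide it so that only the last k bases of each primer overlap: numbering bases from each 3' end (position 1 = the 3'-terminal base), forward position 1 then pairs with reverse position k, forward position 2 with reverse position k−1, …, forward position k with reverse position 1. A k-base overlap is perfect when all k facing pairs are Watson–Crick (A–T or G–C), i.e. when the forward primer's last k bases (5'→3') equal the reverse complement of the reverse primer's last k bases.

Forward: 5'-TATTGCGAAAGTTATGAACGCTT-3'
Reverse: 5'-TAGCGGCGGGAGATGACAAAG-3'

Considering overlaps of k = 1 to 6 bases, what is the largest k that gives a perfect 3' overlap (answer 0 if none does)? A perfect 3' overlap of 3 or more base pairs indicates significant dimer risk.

Longest perfect overlap: 3 complementary base pairs; significant dimer risk (threshold 3).

Last 6 bases (5'→3') — forward …ACGCTT, reverse …ACAAAG.
Reverse complement of the reverse primer's last 6 bases: CTTTGT; its first k bases are the reverse complement of the reverse primer's last k bases, so a perfect k-base overlap needs the forward primer's last k bases to equal them.
Comparing (forward last k vs required): k=1: T vs C ✗; k=2: TT vs CT ✗; k=3: CTT vs CTT ✓; k=4: GCTT vs CTTT ✗; k=5: CGCTT vs CTTTG ✗; k=6: ACGCTT vs CTTTGT ✗.
Only k = 3 is perfect, so the longest perfect 3' overlap is 3.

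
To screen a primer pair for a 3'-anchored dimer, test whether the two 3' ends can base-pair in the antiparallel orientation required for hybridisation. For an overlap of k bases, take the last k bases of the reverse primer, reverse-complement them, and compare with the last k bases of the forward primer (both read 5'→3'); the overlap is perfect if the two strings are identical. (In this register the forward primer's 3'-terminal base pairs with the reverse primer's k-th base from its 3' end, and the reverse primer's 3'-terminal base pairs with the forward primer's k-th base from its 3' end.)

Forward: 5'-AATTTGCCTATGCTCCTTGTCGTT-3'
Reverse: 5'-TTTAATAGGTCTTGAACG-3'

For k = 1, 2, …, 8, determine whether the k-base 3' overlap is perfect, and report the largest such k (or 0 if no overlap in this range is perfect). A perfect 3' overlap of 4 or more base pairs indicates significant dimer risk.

Longest perfect overlap: 4 complementary base pairs; significant dimer risk (threshold 4).

Last 8 bases (5'→3') — forward …TTGTCGTT, reverse …CTTGAACG.
Reverse complement of the reverse primer's last 8 bases: CGTTCAAG; its first k bases are the reverse complement of the reverse primer's last k bases, so a perfect k-base overlap needs the forward primer's last k bases to equal them.
Comparing (forward last k vs required): k=1: T vs C ✗; k=2: TT vs CG ✗; k=3: GTT vs CGT ✗; k=4: CGTT vs CGTT ✓; k=5: TCGTT vs CGTTC ✗; k=6: GTCGTT vs CGTTCA ✗; k=7: TGTCGTT vs CGTTCAA ✗; k=8: TTGTCGTT vs CGTTCAAG ✗.
Only k = 4 is perfect, so the longest perfect 3' overlap is 4.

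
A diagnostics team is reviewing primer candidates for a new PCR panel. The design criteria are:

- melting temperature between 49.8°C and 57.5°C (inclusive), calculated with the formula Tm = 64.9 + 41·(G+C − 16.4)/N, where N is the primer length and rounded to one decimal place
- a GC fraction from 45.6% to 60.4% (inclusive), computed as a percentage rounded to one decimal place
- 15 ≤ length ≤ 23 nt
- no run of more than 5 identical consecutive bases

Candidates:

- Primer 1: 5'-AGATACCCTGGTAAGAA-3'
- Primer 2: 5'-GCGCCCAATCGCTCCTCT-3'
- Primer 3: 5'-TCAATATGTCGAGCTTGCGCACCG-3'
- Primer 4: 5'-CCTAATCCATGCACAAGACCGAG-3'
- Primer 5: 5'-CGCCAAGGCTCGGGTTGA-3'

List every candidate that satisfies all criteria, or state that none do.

Primer 4 only.

Primer 1 (17 nt, A=7 T=3 G=4 C=3): Tm = 64.9 + 41·(7 − 16.4)/17 = 42.2°C, outside 49.8–57.5°C ✗; GC 7/17 = 41.2%, outside 45.6–60.4% ✗; length 17 ✓; longest run = 3 ✓ — fails.
Primer 2 (18 nt, A=2 T=4 G=3 C=9): Tm = 64.9 + 41·(12 − 16.4)/18 = 54.9°C ✓; GC 12/18 = 66.7%, outside 45.6–60.4% ✗; length 18 ✓; longest run = 3 ✓ — fails.
Primer 3 (24 nt, A=5 T=6 G=6 C=7): Tm = 64.9 + 41·(13 − 16.4)/24 = 59.1°C, outside 49.8–57.5°C ✗; GC 13/24 = 54.2% ✓; length 24, outside 15–23 ✗; longest run = 2 ✓ — fails.
Primer 4 (23 nt, A=8 T=3 G=4 C=8): Tm = 64.9 + 41·(12 − 16.4)/23 = 57.1°C ✓; GC 12/23 = 52.2% ✓; length 23 ✓; longest run = 2 ✓ — passes.
Primer 5 (18 nt, A=3 T=3 G=7 C=5): Tm = 64.9 + 41·(12 − 16.4)/18 = 54.9°C ✓; GC 12/18 = 66.7%, outside 45.6–60.4% ✗; length 18 ✓; longest run = 3 ✓ — fails.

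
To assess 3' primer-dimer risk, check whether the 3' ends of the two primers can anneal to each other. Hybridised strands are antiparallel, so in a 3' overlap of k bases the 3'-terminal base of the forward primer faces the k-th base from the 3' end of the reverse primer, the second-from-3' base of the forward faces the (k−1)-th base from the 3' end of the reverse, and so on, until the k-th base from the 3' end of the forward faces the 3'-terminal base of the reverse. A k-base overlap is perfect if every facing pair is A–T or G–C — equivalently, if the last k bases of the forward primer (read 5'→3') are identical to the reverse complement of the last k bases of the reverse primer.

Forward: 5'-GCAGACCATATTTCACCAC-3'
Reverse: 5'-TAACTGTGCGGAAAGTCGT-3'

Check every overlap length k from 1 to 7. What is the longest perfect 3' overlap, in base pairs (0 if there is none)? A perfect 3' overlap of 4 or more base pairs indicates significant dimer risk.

Last 7 bases (5'→3') — forward …TCACCAC, reverse …AAGTCGT.
Reverse complement of the reverse primer's last 7 bases: ACGACTT; its first k bases are the reverse complement of the reverse primer's last k bases, so a perfect k-base overlap needs the forward primer's last k bases to equal them.
Comparing (forward last k vs required): k=1: C vs A ✗; k=2: AC vs AC ✓; k=3: CAC vs ACG ✗; k=4: CCAC vs ACGA ✗; k=5: ACCAC vs ACGAC ✗; k=6: CACCAC vs ACGACT ✗; k=7: TCACCAC vs ACGACTT ✗.
Only k = 2 is perfect, so the longest perfect 3' overlap is 2.

Longest perfect overlap: 2 complementary base pairs; below the dimer-risk threshold (threshold 4).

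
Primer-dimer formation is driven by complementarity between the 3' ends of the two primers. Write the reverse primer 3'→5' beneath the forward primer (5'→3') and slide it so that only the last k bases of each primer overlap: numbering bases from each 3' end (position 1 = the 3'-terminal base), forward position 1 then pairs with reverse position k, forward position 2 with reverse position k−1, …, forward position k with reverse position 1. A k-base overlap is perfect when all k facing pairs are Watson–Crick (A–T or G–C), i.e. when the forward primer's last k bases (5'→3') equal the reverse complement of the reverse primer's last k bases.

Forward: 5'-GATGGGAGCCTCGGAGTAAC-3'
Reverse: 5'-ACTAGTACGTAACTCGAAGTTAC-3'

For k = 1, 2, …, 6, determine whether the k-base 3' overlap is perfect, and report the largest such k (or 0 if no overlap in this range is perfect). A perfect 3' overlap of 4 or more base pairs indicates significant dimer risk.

Last 6 bases (5'→3') — forward …AGTAAC, reverse …AGTTAC.
Reverse complement of the reverse primer's last 6 bases: GTAACT; its first k bases are the reverse complement of the reverse primer's last k bases, so a perfect k-base overlap needs the forward primer's last k bases to equal them.
Comparing (forward last k vs required): k=1: C vs G ✗; k=2: AC vs GT ✗; k=3: AAC vs GTA ✗; k=4: TAAC vs GTAA ✗; k=5: GTAAC vs GTAAC ✓; k=6: AGTAAC vs GTAACT ✗.
Only k = 5 is perfect, so the longest perfect 3' overlap is 5.

Longest perfect overlap: 5 complementary base pairs; significant dimer risk (threshold 4).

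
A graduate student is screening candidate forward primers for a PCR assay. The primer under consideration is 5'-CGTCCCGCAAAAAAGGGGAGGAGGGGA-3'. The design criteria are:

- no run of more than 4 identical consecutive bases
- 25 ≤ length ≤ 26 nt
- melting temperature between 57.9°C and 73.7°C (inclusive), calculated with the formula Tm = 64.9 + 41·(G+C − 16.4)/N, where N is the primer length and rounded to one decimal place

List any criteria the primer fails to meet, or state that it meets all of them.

Base counts: A=9, T=1, G=12, C=5 (length 27).
homopolymer run: longest run = 6, exceeds 4 ✗
length: length 27, outside 25–26 ✗
Tm: Tm = 64.9 + 41·(17 − 16.4)/27 = 65.8°C ✓

Fails: homopolymer run, length.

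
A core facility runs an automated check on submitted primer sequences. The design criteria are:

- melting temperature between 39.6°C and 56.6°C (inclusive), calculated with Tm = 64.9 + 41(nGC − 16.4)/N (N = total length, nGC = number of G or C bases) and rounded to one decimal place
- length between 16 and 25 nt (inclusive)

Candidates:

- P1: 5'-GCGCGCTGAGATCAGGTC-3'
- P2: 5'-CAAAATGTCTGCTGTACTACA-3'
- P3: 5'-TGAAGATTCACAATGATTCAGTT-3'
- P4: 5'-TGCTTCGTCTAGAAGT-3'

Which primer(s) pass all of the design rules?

P1 (18 nt, A=3 T=3 G=7 C=5): Tm = 64.9 + 41·(12 − 16.4)/18 = 54.9°C ✓; length 18 ✓ — passes.
P2 (21 nt, A=7 T=6 G=3 C=5): Tm = 64.9 + 41·(8 − 16.4)/21 = 48.5°C ✓; length 21 ✓ — passes.
P3 (23 nt, A=8 T=8 G=4 C=3): Tm = 64.9 + 41·(7 − 16.4)/23 = 48.1°C ✓; length 23 ✓ — passes.
P4 (16 nt, A=3 T=6 G=4 C=3): Tm = 64.9 + 41·(7 − 16.4)/16 = 40.8°C ✓; length 16 ✓ — passes.

P1, P2, P3 and P4.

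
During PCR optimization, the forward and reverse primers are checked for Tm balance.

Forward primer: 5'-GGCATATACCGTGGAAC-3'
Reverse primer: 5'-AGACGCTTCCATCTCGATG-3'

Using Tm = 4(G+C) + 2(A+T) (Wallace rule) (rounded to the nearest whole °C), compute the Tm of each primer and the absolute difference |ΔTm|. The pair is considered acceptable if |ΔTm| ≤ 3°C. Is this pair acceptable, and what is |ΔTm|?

Forward: A=5 T=3 G=5 C=4 → Tm = 2·8 + 4·9 = 52°C.
Reverse: A=4 T=5 G=4 C=6 → Tm = 2·9 + 4·10 = 58°C.
|ΔTm| = |52 − 58| = 6°C, > 3°C.

|ΔTm| = 6°C; the pair is not acceptable.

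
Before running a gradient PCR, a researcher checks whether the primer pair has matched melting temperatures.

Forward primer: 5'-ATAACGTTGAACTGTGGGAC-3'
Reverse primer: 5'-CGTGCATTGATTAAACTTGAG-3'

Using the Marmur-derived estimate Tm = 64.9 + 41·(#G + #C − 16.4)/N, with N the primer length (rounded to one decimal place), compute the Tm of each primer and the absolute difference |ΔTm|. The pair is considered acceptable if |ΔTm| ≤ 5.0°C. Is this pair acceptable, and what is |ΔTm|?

|ΔTm| = 1.2°C; the pair is acceptable.

Forward: G+C = 9, N = 20 → Tm = 64.9 + 41·(9 − 16.4)/20 = 49.7°C.
Reverse: G+C = 8, N = 21 → Tm = 64.9 + 41·(8 − 16.4)/21 = 48.5°C.
|ΔTm| = |49.7 − 48.5| = 1.2°C, ≤ 5.0°C.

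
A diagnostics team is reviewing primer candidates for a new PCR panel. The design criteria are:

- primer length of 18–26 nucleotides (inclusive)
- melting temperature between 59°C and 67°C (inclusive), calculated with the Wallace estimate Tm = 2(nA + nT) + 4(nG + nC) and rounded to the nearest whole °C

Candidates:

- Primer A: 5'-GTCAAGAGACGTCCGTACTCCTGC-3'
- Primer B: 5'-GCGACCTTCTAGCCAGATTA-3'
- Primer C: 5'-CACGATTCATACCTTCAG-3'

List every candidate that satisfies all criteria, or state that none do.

Primer B only.

Primer A (24 nt, A=5 T=5 G=6 C=8): length 24 ✓; Tm = 2·10 + 4·14 = 76°C, outside 59–67°C ✗ — fails.
Primer B (20 nt, A=5 T=5 G=4 C=6): length 20 ✓; Tm = 2·10 + 4·10 = 60°C ✓ — passes.
Primer C (18 nt, A=5 T=5 G=2 C=6): length 18 ✓; Tm = 2·10 + 4·8 = 52°C, outside 59–67°C ✗ — fails.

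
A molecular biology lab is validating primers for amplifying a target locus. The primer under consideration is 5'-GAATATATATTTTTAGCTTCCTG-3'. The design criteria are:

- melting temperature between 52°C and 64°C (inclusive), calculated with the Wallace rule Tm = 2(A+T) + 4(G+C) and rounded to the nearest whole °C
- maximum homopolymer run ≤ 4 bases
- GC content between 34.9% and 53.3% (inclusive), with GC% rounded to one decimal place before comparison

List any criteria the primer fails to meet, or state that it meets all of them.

Fails: homopolymer run, GC content.

Base counts: A=6, T=11, G=3, C=3 (length 23).
Tm: Tm = 2·17 + 4·6 = 58°C ✓
homopolymer run: longest run = 5, exceeds 4 ✗
GC content: GC 6/23 = 26.1%, outside 34.9–53.3% ✗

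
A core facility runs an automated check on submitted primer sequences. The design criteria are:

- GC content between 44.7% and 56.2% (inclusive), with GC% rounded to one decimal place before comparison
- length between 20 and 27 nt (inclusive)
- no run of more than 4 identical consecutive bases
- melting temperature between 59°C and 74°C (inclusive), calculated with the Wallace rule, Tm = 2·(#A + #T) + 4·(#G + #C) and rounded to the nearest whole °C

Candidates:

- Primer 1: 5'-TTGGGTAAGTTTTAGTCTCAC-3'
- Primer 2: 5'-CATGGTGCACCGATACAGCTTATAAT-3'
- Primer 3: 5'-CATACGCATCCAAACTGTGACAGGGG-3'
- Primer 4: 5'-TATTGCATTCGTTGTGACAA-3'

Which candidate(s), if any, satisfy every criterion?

None of the candidates satisfy all criteria.

Primer 1 (21 nt, A=4 T=9 G=5 C=3): GC 8/21 = 38.1%, outside 44.7–56.2% ✗; length 21 ✓; longest run = 4 ✓; Tm = 2·13 + 4·8 = 58°C, outside 59–74°C ✗ — fails.
Primer 2 (26 nt, A=8 T=7 G=5 C=6): GC 11/26 = 42.3%, outside 44.7–56.2% ✗; length 26 ✓; longest run = 2 ✓; Tm = 2·15 + 4·11 = 74°C ✓ — fails.
Primer 3 (26 nt, A=8 T=4 G=7 C=7): GC 14/26 = 53.8% ✓; length 26 ✓; longest run = 4 ✓; Tm = 2·12 + 4·14 = 80°C, outside 59–74°C ✗ — fails.
Primer 4 (20 nt, A=5 T=8 G=4 C=3): GC 7/20 = 35.0%, outside 44.7–56.2% ✗; length 20 ✓; longest run = 2 ✓; Tm = 2·13 + 4·7 = 54°C, outside 59–74°C ✗ — fails.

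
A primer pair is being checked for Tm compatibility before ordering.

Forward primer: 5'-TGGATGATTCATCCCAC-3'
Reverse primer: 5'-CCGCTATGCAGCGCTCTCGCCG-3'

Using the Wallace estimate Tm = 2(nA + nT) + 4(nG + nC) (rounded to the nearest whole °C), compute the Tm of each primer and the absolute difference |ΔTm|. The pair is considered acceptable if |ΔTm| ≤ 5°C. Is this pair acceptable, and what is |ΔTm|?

|ΔTm| = 26°C; the pair is not acceptable.

Forward: A=4 T=5 G=3 C=5 → Tm = 2·9 + 4·8 = 50°C.
Reverse: A=2 T=4 G=6 C=10 → Tm = 2·6 + 4·16 = 76°C.
|ΔTm| = |50 − 76| = 26°C, > 5°C.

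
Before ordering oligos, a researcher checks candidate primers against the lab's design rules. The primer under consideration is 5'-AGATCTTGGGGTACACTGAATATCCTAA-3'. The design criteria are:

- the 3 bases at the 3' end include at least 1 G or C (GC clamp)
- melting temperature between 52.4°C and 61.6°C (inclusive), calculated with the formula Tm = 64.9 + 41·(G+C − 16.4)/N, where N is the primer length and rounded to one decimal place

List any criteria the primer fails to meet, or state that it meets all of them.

Fails: GC clamp.

Base counts: A=9, T=8, G=6, C=5 (length 28).
GC clamp: 3' end TAA has 0 G/C, need ≥1 ✗
Tm: Tm = 64.9 + 41·(11 − 16.4)/28 = 57.0°C ✓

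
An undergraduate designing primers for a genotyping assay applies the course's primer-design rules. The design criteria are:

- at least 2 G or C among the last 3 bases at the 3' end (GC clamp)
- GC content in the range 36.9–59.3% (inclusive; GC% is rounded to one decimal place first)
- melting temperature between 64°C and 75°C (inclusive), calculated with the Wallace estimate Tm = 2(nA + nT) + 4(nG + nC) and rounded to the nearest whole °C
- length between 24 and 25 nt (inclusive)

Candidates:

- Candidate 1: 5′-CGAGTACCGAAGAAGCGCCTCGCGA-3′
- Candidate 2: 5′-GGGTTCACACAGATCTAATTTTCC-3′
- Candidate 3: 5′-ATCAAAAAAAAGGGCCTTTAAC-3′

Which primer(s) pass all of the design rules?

Candidate 2 only.

Candidate 1 (25 nt, A=7 T=2 G=8 C=8): 3' end CGA has 2 G/C ✓; GC 16/25 = 64.0%, outside 36.9–59.3% ✗; Tm = 2·9 + 4·16 = 82°C, outside 64–75°C ✗; length 25 ✓ — fails.
Candidate 2 (24 nt, A=6 T=8 G=4 C=6): 3' end TCC has 2 G/C ✓; GC 10/24 = 41.7% ✓; Tm = 2·14 + 4·10 = 68°C ✓; length 24 ✓ — passes.
Candidate 3 (22 nt, A=11 T=4 G=3 C=4): 3' end AAC has 1 G/C, need ≥2 ✗; GC 7/22 = 31.8%, outside 36.9–59.3% ✗; Tm = 2·15 + 4·7 = 58°C, outside 64–75°C ✗; length 22, outside 24–25 ✗ — fails.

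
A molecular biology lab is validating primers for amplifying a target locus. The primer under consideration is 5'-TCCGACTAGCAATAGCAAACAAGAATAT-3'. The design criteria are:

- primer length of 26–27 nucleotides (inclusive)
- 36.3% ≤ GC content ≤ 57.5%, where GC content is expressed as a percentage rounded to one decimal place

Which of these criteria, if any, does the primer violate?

Fails: length, GC content.

Base counts: A=13, T=5, G=4, C=6 (length 28).
length: length 28, outside 26–27 ✗
GC content: GC 10/28 = 35.7%, outside 36.3–57.5% ✗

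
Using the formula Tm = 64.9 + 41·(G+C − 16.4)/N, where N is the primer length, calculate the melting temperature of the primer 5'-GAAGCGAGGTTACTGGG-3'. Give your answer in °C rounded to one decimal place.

49.5°C

Base counts: A=4, T=3, G=8, C=2; G+C = 10, N = 17.
Tm = 64.9 + 41·(10 − 16.4)/17 = 64.9 + -262.40/17 = 49.5°C.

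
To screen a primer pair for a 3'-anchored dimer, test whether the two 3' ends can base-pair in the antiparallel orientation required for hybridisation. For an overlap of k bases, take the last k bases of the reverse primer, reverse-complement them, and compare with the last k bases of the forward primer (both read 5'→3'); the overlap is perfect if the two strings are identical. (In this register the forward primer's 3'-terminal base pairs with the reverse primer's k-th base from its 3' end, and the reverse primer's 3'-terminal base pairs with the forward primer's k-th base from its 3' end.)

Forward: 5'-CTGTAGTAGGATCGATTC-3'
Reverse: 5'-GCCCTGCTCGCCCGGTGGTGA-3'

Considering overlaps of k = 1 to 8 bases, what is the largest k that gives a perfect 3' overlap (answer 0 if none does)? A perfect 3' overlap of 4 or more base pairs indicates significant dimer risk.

Last 8 bases (5'→3') — forward …ATCGATTC, reverse …GGTGGTGA.
Reverse complement of the reverse primer's last 8 bases: TCACCACC; its first k bases are the reverse complement of the reverse primer's last k bases, so a perfect k-base overlap needs the forward primer's last k bases to equal them.
Comparing (forward last k vs required): k=1: C vs T ✗; k=2: TC vs TC ✓; k=3: TTC vs TCA ✗; k=4: ATTC vs TCAC ✗; k=5: GATTC vs TCACC ✗; k=6: CGATTC vs TCACCA ✗; k=7: TCGATTC vs TCACCAC ✗; k=8: ATCGATTC vs TCACCACC ✗.
Only k = 2 is perfect, so the longest perfect 3' overlap is 2.

Longest perfect overlap: 2 complementary base pairs; below the dimer-risk threshold (threshold 4).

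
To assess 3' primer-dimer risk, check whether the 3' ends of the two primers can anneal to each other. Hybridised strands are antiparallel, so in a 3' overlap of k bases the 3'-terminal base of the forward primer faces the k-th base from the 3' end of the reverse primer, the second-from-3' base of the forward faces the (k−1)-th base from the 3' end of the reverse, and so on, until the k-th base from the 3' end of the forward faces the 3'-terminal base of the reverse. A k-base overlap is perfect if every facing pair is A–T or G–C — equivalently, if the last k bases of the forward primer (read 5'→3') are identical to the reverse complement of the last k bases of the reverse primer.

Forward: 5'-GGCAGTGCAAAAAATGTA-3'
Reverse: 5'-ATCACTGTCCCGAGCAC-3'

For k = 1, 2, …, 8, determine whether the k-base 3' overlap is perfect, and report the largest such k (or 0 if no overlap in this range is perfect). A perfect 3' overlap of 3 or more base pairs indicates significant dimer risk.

Last 8 bases (5'→3') — forward …AAAATGTA, reverse …CCGAGCAC.
Reverse complement of the reverse primer's last 8 bases: GTGCTCGG; its first k bases are the reverse complement of the reverse primer's last k bases, so a perfect k-base overlap needs the forward primer's last k bases to equal them.
Comparing (forward last k vs required): k=1: A vs G ✗; k=2: TA vs GT ✗; k=3: GTA vs GTG ✗; k=4: TGTA vs GTGC ✗; k=5: ATGTA vs GTGCT ✗; k=6: AATGTA vs GTGCTC ✗; k=7: AAATGTA vs GTGCTCG ✗; k=8: AAAATGTA vs GTGCTCGG ✗.
No overlap length from 1 to 8 is perfect, so the longest perfect 3' overlap is 0.

Longest perfect overlap: 0 complementary base pairs; below the dimer-risk threshold (threshold 3).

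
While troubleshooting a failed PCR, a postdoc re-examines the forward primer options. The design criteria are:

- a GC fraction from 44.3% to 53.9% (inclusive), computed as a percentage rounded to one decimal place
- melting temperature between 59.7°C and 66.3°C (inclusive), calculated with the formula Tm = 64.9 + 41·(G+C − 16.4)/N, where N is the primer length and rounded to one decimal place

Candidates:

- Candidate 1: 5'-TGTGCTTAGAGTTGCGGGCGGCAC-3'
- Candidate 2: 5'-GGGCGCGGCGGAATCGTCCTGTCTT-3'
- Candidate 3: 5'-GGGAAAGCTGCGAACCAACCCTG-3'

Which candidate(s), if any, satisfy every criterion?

Candidate 1 (24 nt, A=3 T=6 G=10 C=5): GC 15/24 = 62.5%, outside 44.3–53.9% ✗; Tm = 64.9 + 41·(15 − 16.4)/24 = 62.5°C ✓ — fails.
Candidate 2 (25 nt, A=2 T=6 G=10 C=7): GC 17/25 = 68.0%, outside 44.3–53.9% ✗; Tm = 64.9 + 41·(17 − 16.4)/25 = 65.9°C ✓ — fails.
Candidate 3 (23 nt, A=7 T=2 G=7 C=7): GC 14/23 = 60.9%, outside 44.3–53.9% ✗; Tm = 64.9 + 41·(14 − 16.4)/23 = 60.6°C ✓ — fails.

None of the candidates satisfy all criteria.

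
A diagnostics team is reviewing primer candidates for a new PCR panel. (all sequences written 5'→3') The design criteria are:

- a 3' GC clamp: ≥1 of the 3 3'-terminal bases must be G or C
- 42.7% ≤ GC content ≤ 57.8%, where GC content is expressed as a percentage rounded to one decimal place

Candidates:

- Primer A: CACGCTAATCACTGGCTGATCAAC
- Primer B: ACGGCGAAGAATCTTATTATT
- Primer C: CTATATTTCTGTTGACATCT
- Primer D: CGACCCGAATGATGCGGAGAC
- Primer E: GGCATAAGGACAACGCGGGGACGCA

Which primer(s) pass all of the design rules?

Primer A (24 nt, A=7 T=5 G=4 C=8): 3' end AAC has 1 G/C ✓; GC 12/24 = 50.0% ✓ — passes.
Primer B (21 nt, A=7 T=7 G=4 C=3): 3' end ATT has 0 G/C, need ≥1 ✗; GC 7/21 = 33.3%, outside 42.7–57.8% ✗ — fails.
Primer C (20 nt, A=4 T=10 G=2 C=4): 3' end TCT has 1 G/C ✓; GC 6/20 = 30.0%, outside 42.7–57.8% ✗ — fails.
Primer D (21 nt, A=6 T=2 G=7 C=6): 3' end GAC has 2 G/C ✓; GC 13/21 = 61.9%, outside 42.7–57.8% ✗ — fails.
Primer E (25 nt, A=8 T=1 G=10 C=6): 3' end GCA has 2 G/C ✓; GC 16/25 = 64.0%, outside 42.7–57.8% ✗ — fails.

Primer A only.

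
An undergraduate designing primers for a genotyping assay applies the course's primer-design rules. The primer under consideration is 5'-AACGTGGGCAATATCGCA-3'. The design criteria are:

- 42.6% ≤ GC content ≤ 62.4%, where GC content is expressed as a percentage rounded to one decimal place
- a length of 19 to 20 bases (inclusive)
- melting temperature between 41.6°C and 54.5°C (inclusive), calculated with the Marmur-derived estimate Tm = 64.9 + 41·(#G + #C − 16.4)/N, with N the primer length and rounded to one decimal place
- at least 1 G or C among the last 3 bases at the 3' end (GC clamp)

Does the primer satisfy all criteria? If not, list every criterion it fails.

Fails: length.

Base counts: A=6, T=3, G=5, C=4 (length 18).
GC content: GC 9/18 = 50.0% ✓
length: length 18, outside 19–20 ✗
Tm: Tm = 64.9 + 41·(9 − 16.4)/18 = 48.0°C ✓
GC clamp: 3' end GCA has 2 G/C ✓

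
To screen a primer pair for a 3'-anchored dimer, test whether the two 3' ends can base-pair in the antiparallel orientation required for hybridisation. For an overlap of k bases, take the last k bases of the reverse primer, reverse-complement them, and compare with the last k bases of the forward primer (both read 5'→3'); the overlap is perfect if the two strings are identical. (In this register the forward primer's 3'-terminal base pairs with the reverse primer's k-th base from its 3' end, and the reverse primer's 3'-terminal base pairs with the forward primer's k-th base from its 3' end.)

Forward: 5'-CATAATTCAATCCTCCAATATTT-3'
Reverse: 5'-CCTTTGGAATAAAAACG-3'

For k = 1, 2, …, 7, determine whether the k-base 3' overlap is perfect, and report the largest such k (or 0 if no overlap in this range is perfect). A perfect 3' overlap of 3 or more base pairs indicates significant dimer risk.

Last 7 bases (5'→3') — forward …AATATTT, reverse …AAAAACG.
Reverse complement of the reverse primer's last 7 bases: CGTTTTT; its first k bases are the reverse complement of the reverse primer's last k bases, so a perfect k-base overlap needs the forward primer's last k bases to equal them.
Comparing (forward last k vs required): k=1: T vs C ✗; k=2: TT vs CG ✗; k=3: TTT vs CGT ✗; k=4: ATTT vs CGTT ✗; k=5: TATTT vs CGTTT ✗; k=6: ATATTT vs CGTTTT ✗; k=7: AATATTT vs CGTTTTT ✗.
No overlap length from 1 to 7 is perfect, so the longest perfect 3' overlap is 0.

Longest perfect overlap: 0 complementary base pairs; below the dimer-risk threshold (threshold 3).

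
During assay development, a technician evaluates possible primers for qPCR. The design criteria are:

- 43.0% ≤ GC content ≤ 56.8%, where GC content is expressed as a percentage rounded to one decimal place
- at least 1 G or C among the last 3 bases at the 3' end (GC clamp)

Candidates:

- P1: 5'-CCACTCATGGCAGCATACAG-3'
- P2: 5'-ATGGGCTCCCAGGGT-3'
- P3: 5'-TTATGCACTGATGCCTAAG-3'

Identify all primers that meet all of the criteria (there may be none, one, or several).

P1 only.

P1 (20 nt, A=6 T=3 G=4 C=7): GC 11/20 = 55.0% ✓; 3' end CAG has 2 G/C ✓ — passes.
P2 (15 nt, A=2 T=3 G=6 C=4): GC 10/15 = 66.7%, outside 43.0–56.8% ✗; 3' end GGT has 2 G/C ✓ — fails.
P3 (19 nt, A=5 T=6 G=4 C=4): GC 8/19 = 42.1%, outside 43.0–56.8% ✗; 3' end AAG has 1 G/C ✓ — fails.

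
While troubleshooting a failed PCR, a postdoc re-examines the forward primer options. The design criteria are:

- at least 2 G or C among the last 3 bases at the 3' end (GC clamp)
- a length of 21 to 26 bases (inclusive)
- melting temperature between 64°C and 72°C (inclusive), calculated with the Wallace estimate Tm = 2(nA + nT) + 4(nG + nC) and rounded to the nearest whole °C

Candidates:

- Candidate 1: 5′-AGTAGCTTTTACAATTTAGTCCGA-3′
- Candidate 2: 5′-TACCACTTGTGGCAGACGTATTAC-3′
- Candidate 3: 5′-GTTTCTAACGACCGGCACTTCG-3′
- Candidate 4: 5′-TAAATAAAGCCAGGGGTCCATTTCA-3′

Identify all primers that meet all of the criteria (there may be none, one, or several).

Candidate 1 and Candidate 3.

Candidate 1 (24 nt, A=7 T=9 G=4 C=4): 3' end CGA has 2 G/C ✓; length 24 ✓; Tm = 2·16 + 4·8 = 64°C ✓ — passes.
Candidate 2 (24 nt, A=6 T=7 G=5 C=6): 3' end TAC has 1 G/C, need ≥2 ✗; length 24 ✓; Tm = 2·13 + 4·11 = 70°C ✓ — fails.
Candidate 3 (22 nt, A=4 T=6 G=5 C=7): 3' end TCG has 2 G/C ✓; length 22 ✓; Tm = 2·10 + 4·12 = 68°C ✓ — passes.
Candidate 4 (25 nt, A=9 T=6 G=5 C=5): 3' end TCA has 1 G/C, need ≥2 ✗; length 25 ✓; Tm = 2·15 + 4·10 = 70°C ✓ — fails.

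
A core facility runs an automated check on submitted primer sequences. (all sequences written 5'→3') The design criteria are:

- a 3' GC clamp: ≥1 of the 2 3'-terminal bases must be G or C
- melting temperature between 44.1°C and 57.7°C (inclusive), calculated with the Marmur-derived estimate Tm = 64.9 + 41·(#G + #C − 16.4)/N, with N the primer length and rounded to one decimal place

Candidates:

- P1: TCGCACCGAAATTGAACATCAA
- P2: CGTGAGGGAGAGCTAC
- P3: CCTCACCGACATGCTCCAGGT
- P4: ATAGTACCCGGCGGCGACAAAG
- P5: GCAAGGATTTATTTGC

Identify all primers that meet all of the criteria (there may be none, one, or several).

P2 only.

P1 (22 nt, A=9 T=4 G=3 C=6): 3' end AA has 0 G/C, need ≥1 ✗; Tm = 64.9 + 41·(9 − 16.4)/22 = 51.1°C ✓ — fails.
P2 (16 nt, A=4 T=2 G=7 C=3): 3' end AC has 1 G/C ✓; Tm = 64.9 + 41·(10 − 16.4)/16 = 48.5°C ✓ — passes.
P3 (21 nt, A=4 T=4 G=4 C=9): 3' end GT has 1 G/C ✓; Tm = 64.9 + 41·(13 − 16.4)/21 = 58.3°C, outside 44.1–57.7°C ✗ — fails.
P4 (22 nt, A=7 T=2 G=7 C=6): 3' end AG has 1 G/C ✓; Tm = 64.9 + 41·(13 − 16.4)/22 = 58.6°C, outside 44.1–57.7°C ✗ — fails.
P5 (16 nt, A=4 T=6 G=4 C=2): 3' end GC has 2 G/C ✓; Tm = 64.9 + 41·(6 − 16.4)/16 = 38.3°C, outside 44.1–57.7°C ✗ — fails.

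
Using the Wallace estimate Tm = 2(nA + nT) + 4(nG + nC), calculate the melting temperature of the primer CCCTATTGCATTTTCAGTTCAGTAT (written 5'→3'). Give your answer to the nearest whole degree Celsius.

68°C

Base counts: A=5, T=11, G=3, C=6 (length 25).
Tm = 2·(5+11) + 4·(3+6) = 2·16 + 4·9 = 32 + 36 = 68°C.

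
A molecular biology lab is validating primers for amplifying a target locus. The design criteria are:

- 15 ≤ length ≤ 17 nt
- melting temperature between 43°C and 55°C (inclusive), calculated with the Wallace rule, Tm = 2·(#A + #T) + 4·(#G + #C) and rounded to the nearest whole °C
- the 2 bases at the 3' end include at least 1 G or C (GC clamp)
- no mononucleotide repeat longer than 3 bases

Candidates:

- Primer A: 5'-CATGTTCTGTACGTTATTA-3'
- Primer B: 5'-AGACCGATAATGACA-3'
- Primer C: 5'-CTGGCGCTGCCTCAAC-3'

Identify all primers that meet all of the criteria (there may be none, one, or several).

Primer C only.

Primer A (19 nt, A=4 T=9 G=3 C=3): length 19, outside 15–17 ✗; Tm = 2·13 + 4·6 = 50°C ✓; 3' end TA has 0 G/C, need ≥1 ✗; longest run = 2 ✓ — fails.
Primer B (15 nt, A=7 T=2 G=3 C=3): length 15 ✓; Tm = 2·9 + 4·6 = 42°C, outside 43–55°C ✗; 3' end CA has 1 G/C ✓; longest run = 2 ✓ — fails.
Primer C (16 nt, A=2 T=3 G=4 C=7): length 16 ✓; Tm = 2·5 + 4·11 = 54°C ✓; 3' end AC has 1 G/C ✓; longest run = 2 ✓ — passes.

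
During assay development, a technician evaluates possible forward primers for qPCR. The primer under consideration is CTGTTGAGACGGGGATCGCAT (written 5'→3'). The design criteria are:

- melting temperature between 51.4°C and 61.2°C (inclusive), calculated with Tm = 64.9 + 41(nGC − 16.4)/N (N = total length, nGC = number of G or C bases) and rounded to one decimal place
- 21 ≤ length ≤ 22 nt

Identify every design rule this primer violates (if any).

Base counts: A=4, T=5, G=8, C=4 (length 21).
Tm: Tm = 64.9 + 41·(12 − 16.4)/21 = 56.3°C ✓
length: length 21 ✓

Meets all criteria.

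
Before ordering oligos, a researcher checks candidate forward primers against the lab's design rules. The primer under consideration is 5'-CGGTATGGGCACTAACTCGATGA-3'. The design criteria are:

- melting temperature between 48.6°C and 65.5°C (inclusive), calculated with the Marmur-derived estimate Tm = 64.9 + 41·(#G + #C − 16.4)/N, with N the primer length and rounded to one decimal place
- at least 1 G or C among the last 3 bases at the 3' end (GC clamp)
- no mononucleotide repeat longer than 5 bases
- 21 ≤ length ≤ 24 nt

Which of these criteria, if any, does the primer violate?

Meets all criteria.

Base counts: A=6, T=5, G=7, C=5 (length 23).
Tm: Tm = 64.9 + 41·(12 − 16.4)/23 = 57.1°C ✓
GC clamp: 3' end TGA has 1 G/C ✓
homopolymer run: longest run = 3 ✓
length: length 23 ✓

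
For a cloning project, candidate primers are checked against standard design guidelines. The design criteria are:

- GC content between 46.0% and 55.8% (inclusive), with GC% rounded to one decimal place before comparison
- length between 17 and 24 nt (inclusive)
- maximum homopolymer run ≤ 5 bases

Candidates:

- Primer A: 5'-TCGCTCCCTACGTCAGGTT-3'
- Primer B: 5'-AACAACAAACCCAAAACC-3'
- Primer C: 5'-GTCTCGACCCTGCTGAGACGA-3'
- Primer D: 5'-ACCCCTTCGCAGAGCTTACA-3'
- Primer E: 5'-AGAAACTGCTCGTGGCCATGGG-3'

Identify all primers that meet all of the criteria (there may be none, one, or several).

Primer A (19 nt, A=2 T=6 G=4 C=7): GC 11/19 = 57.9%, outside 46.0–55.8% ✗; length 19 ✓; longest run = 3 ✓ — fails.
Primer B (18 nt, A=11 T=0 G=0 C=7): GC 7/18 = 38.9%, outside 46.0–55.8% ✗; length 18 ✓; longest run = 4 ✓ — fails.
Primer C (21 nt, A=4 T=4 G=6 C=7): GC 13/21 = 61.9%, outside 46.0–55.8% ✗; length 21 ✓; longest run = 3 ✓ — fails.
Primer D (20 nt, A=5 T=4 G=3 C=8): GC 11/20 = 55.0% ✓; length 20 ✓; longest run = 4 ✓ — passes.
Primer E (22 nt, A=5 T=4 G=8 C=5): GC 13/22 = 59.1%, outside 46.0–55.8% ✗; length 22 ✓; longest run = 3 ✓ — fails.

Primer D only.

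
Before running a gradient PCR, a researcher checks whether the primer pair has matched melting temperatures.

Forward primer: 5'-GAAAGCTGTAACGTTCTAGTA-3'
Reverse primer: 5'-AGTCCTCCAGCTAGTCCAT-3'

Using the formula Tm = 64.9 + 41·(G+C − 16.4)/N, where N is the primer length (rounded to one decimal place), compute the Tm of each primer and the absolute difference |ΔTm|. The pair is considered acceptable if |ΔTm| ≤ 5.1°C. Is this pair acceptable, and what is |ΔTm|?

|ΔTm| = 2.6°C; the pair is acceptable.

Forward: G+C = 8, N = 21 → Tm = 64.9 + 41·(8 − 16.4)/21 = 48.5°C.
Reverse: G+C = 10, N = 19 → Tm = 64.9 + 41·(10 − 16.4)/19 = 51.1°C.
|ΔTm| = |48.5 − 51.1| = 2.6°C, ≤ 5.1°C.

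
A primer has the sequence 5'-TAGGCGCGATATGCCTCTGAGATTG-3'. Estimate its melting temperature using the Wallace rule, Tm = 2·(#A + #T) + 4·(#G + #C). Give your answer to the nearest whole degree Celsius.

Base counts: A=5, T=7, G=8, C=5 (length 25).
Tm = 2·(5+7) + 4·(8+5) = 2·12 + 4·13 = 24 + 52 = 76°C.

76°C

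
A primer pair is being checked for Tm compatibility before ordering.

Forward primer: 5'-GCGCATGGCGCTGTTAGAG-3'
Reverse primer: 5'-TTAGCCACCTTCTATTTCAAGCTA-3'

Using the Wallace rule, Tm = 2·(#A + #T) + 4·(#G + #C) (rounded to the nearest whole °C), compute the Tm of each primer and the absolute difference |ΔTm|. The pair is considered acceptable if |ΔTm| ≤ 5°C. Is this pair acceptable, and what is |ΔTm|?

|ΔTm| = 4°C; the pair is acceptable.

Forward: A=3 T=4 G=8 C=4 → Tm = 2·7 + 4·12 = 62°C.
Reverse: A=6 T=9 G=2 C=7 → Tm = 2·15 + 4·9 = 66°C.
|ΔTm| = |62 − 66| = 4°C, ≤ 5°C.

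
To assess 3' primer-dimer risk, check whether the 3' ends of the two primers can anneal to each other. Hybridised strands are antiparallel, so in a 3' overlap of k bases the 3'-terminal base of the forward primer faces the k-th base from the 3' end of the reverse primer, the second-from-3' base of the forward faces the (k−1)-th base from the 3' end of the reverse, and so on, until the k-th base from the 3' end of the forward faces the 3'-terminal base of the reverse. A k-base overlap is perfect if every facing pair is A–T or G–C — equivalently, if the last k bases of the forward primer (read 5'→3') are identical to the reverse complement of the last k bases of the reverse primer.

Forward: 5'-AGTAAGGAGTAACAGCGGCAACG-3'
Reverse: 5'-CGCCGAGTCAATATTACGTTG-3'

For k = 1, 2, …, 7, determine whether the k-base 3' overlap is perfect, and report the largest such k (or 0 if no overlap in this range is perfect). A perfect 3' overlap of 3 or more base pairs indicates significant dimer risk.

Last 7 bases (5'→3') — forward …GGCAACG, reverse …TACGTTG.
Reverse complement of the reverse primer's last 7 bases: CAACGTA; its first k bases are the reverse complement of the reverse primer's last k bases, so a perfect k-base overlap needs the forward primer's last k bases to equal them.
Comparing (forward last k vs required): k=1: G vs C ✗; k=2: CG vs CA ✗; k=3: ACG vs CAA ✗; k=4: AACG vs CAAC ✗; k=5: CAACG vs CAACG ✓; k=6: GCAACG vs CAACGT ✗; k=7: GGCAACG vs CAACGTA ✗.
Only k = 5 is perfect, so the longest perfect 3' overlap is 5.

Longest perfect overlap: 5 complementary base pairs; significant dimer risk (threshold 3).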